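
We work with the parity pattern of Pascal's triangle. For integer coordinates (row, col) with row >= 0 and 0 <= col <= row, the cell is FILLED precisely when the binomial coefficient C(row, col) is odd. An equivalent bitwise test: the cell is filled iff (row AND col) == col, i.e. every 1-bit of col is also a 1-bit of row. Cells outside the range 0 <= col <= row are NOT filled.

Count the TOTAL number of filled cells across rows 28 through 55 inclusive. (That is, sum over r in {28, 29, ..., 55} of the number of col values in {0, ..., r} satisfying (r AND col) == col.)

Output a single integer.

r28=11100 pc3: +8 =8
r29=11101 pc4: +16 =24
r30=11110 pc4: +16 =40
r31=11111 pc5: +32 =72
r32=100000 pc1: +2 =74
r33=100001 pc2: +4 =78
r34=100010 pc2: +4 =82
r35=100011 pc3: +8 =90
r36=100100 pc2: +4 =94
r37=100101 pc3: +8 =102
r38=100110 pc3: +8 =110
r39=100111 pc4: +16 =126
r40=101000 pc2: +4 =130
r41=101001 pc3: +8 =138
r42=101010 pc3: +8 =146
r43=101011 pc4: +16 =162
r44=101100 pc3: +8 =170
r45=101101 pc4: +16 =186
r46=101110 pc4: +16 =202
r47=101111 pc5: +32 =234
r48=110000 pc2: +4 =238
r49=110001 pc3: +8 =246
r50=110010 pc3: +8 =254
r51=110011 pc4: +16 =270
r52=110100 pc3: +8 =278
r53=110101 pc4: +16 =294
r54=110110 pc4: +16 =310
r55=110111 pc5: +32 =342

Answer: 342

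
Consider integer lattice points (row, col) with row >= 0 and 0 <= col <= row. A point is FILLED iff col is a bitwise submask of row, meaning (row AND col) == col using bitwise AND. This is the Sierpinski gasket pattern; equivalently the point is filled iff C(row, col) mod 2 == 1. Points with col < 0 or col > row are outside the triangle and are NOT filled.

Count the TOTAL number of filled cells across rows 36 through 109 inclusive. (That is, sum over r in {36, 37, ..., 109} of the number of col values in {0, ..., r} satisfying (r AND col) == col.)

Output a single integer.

Answer: 1182

Derivation:
r36=100100 pc2: +4 =4
r37=100101 pc3: +8 =12
r38=100110 pc3: +8 =20
r39=100111 pc4: +16 =36
r40=101000 pc2: +4 =40
r41=101001 pc3: +8 =48
r42=101010 pc3: +8 =56
r43=101011 pc4: +16 =72
r44=101100 pc3: +8 =80
r45=101101 pc4: +16 =96
r46=101110 pc4: +16 =112
r47=101111 pc5: +32 =144
r48=110000 pc2: +4 =148
r49=110001 pc3: +8 =156
r50=110010 pc3: +8 =164
r51=110011 pc4: +16 =180
r52=110100 pc3: +8 =188
r53=110101 pc4: +16 =204
r54=110110 pc4: +16 =220
r55=110111 pc5: +32 =252
r56=111000 pc3: +8 =260
r57=111001 pc4: +16 =276
r58=111010 pc4: +16 =292
r59=111011 pc5: +32 =324
r60=111100 pc4: +16 =340
r61=111101 pc5: +32 =372
r62=111110 pc5: +32 =404
r63=111111 pc6: +64 =468
r64=1000000 pc1: +2 =470
r65=1000001 pc2: +4 =474
r66=1000010 pc2: +4 =478
r67=1000011 pc3: +8 =486
r68=1000100 pc2: +4 =490
r69=1000101 pc3: +8 =498
r70=1000110 pc3: +8 =506
r71=1000111 pc4: +16 =522
r72=1001000 pc2: +4 =526
r73=1001001 pc3: +8 =534
r74=1001010 pc3: +8 =542
r75=1001011 pc4: +16 =558
r76=1001100 pc3: +8 =566
r77=1001101 pc4: +16 =582
r78=1001110 pc4: +16 =598
r79=1001111 pc5: +32 =630
r80=1010000 pc2: +4 =634
r81=1010001 pc3: +8 =642
r82=1010010 pc3: +8 =650
r83=1010011 pc4: +16 =666
r84=1010100 pc3: +8 =674
r85=1010101 pc4: +16 =690
r86=1010110 pc4: +16 =706
r87=1010111 pc5: +32 =738
r88=1011000 pc3: +8 =746
r89=1011001 pc4: +16 =762
r90=1011010 pc4: +16 =778
r91=1011011 pc5: +32 =810
r92=1011100 pc4: +16 =826
r93=1011101 pc5: +32 =858
r94=1011110 pc5: +32 =890
r95=1011111 pc6: +64 =954
r96=1100000 pc2: +4 =958
r97=1100001 pc3: +8 =966
r98=1100010 pc3: +8 =974
r99=1100011 pc4: +16 =990
r100=1100100 pc3: +8 =998
r101=1100101 pc4: +16 =1014
r102=1100110 pc4: +16 =1030
r103=1100111 pc5: +32 =1062
r104=1101000 pc3: +8 =1070
r105=1101001 pc4: +16 =1086
r106=1101010 pc4: +16 =1102
r107=1101011 pc5: +32 =1134
r108=1101100 pc4: +16 =1150
r109=1101101 pc5: +32 =1182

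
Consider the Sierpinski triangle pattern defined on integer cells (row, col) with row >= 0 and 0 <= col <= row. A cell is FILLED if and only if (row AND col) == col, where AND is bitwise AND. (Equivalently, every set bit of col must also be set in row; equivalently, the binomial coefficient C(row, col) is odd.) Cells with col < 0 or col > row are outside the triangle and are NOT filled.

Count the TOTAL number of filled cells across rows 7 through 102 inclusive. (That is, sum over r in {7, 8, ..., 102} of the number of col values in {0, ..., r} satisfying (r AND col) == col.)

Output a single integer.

Answer: 1272

Derivation:
r7=111 pc3: +8 =8
r8=1000 pc1: +2 =10
r9=1001 pc2: +4 =14
r10=1010 pc2: +4 =18
r11=1011 pc3: +8 =26
r12=1100 pc2: +4 =30
r13=1101 pc3: +8 =38
r14=1110 pc3: +8 =46
r15=1111 pc4: +16 =62
r16=10000 pc1: +2 =64
r17=10001 pc2: +4 =68
r18=10010 pc2: +4 =72
r19=10011 pc3: +8 =80
r20=10100 pc2: +4 =84
r21=10101 pc3: +8 =92
r22=10110 pc3: +8 =100
r23=10111 pc4: +16 =116
r24=11000 pc2: +4 =120
r25=11001 pc3: +8 =128
r26=11010 pc3: +8 =136
r27=11011 pc4: +16 =152
r28=11100 pc3: +8 =160
r29=11101 pc4: +16 =176
r30=11110 pc4: +16 =192
r31=11111 pc5: +32 =224
r32=100000 pc1: +2 =226
r33=100001 pc2: +4 =230
r34=100010 pc2: +4 =234
r35=100011 pc3: +8 =242
r36=100100 pc2: +4 =246
r37=100101 pc3: +8 =254
r38=100110 pc3: +8 =262
r39=100111 pc4: +16 =278
r40=101000 pc2: +4 =282
r41=101001 pc3: +8 =290
r42=101010 pc3: +8 =298
r43=101011 pc4: +16 =314
r44=101100 pc3: +8 =322
r45=101101 pc4: +16 =338
r46=101110 pc4: +16 =354
r47=101111 pc5: +32 =386
r48=110000 pc2: +4 =390
r49=110001 pc3: +8 =398
r50=110010 pc3: +8 =406
r51=110011 pc4: +16 =422
r52=110100 pc3: +8 =430
r53=110101 pc4: +16 =446
r54=110110 pc4: +16 =462
r55=110111 pc5: +32 =494
r56=111000 pc3: +8 =502
r57=111001 pc4: +16 =518
r58=111010 pc4: +16 =534
r59=111011 pc5: +32 =566
r60=111100 pc4: +16 =582
r61=111101 pc5: +32 =614
r62=111110 pc5: +32 =646
r63=111111 pc6: +64 =710
r64=1000000 pc1: +2 =712
r65=1000001 pc2: +4 =716
r66=1000010 pc2: +4 =720
r67=1000011 pc3: +8 =728
r68=1000100 pc2: +4 =732
r69=1000101 pc3: +8 =740
r70=1000110 pc3: +8 =748
r71=1000111 pc4: +16 =764
r72=1001000 pc2: +4 =768
r73=1001001 pc3: +8 =776
r74=1001010 pc3: +8 =784
r75=1001011 pc4: +16 =800
r76=1001100 pc3: +8 =808
r77=1001101 pc4: +16 =824
r78=1001110 pc4: +16 =840
r79=1001111 pc5: +32 =872
r80=1010000 pc2: +4 =876
r81=1010001 pc3: +8 =884
r82=1010010 pc3: +8 =892
r83=1010011 pc4: +16 =908
r84=1010100 pc3: +8 =916
r85=1010101 pc4: +16 =932
r86=1010110 pc4: +16 =948
r87=1010111 pc5: +32 =980
r88=1011000 pc3: +8 =988
r89=1011001 pc4: +16 =1004
r90=1011010 pc4: +16 =1020
r91=1011011 pc5: +32 =1052
r92=1011100 pc4: +16 =1068
r93=1011101 pc5: +32 =1100
r94=1011110 pc5: +32 =1132
r95=1011111 pc6: +64 =1196
r96=1100000 pc2: +4 =1200
r97=1100001 pc3: +8 =1208
r98=1100010 pc3: +8 =1216
r99=1100011 pc4: +16 =1232
r100=1100100 pc3: +8 =1240
r101=1100101 pc4: +16 =1256
r102=1100110 pc4: +16 =1272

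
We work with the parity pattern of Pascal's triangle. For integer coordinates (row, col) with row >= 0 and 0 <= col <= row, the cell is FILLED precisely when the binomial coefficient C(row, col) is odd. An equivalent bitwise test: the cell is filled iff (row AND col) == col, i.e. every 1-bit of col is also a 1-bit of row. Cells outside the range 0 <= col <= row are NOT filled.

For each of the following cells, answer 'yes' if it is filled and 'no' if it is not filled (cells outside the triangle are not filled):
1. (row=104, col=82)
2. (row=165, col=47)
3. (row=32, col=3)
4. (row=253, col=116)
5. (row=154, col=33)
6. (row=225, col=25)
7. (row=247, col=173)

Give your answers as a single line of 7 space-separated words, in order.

(104,82): row=0b1101000, col=0b1010010, row AND col = 0b1000000 = 64; 64 != 82 -> empty
(165,47): row=0b10100101, col=0b101111, row AND col = 0b100101 = 37; 37 != 47 -> empty
(32,3): row=0b100000, col=0b11, row AND col = 0b0 = 0; 0 != 3 -> empty
(253,116): row=0b11111101, col=0b1110100, row AND col = 0b1110100 = 116; 116 == 116 -> filled
(154,33): row=0b10011010, col=0b100001, row AND col = 0b0 = 0; 0 != 33 -> empty
(225,25): row=0b11100001, col=0b11001, row AND col = 0b1 = 1; 1 != 25 -> empty
(247,173): row=0b11110111, col=0b10101101, row AND col = 0b10100101 = 165; 165 != 173 -> empty

Answer: no no no yes no no no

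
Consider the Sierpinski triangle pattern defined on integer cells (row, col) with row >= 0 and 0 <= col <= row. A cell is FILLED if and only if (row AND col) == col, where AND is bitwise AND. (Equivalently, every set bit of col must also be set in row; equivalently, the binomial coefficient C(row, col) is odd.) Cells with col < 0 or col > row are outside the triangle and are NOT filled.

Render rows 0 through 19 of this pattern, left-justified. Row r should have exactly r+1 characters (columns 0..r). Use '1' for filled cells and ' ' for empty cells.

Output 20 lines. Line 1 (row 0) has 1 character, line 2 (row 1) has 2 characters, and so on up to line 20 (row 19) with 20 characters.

Answer: 1
11
1 1
1111
1   1
11  11
1 1 1 1
11111111
1       1
11      11
1 1     1 1
1111    1111
1   1   1   1
11  11  11  11
1 1 1 1 1 1 1 1
1111111111111111
1               1
11              11
1 1             1 1
1111            1111

Derivation:
r0=0: 1
r1=1: 11
r2=10: 1 1
r3=11: 1111
r4=100: 1   1
r5=101: 11  11
r6=110: 1 1 1 1
r7=111: 11111111
r8=1000: 1       1
r9=1001: 11      11
r10=1010: 1 1     1 1
r11=1011: 1111    1111
r12=1100: 1   1   1   1
r13=1101: 11  11  11  11
r14=1110: 1 1 1 1 1 1 1 1
r15=1111: 1111111111111111
r16=10000: 1               1
r17=10001: 11              11
r18=10010: 1 1             1 1
r19=10011: 1111            1111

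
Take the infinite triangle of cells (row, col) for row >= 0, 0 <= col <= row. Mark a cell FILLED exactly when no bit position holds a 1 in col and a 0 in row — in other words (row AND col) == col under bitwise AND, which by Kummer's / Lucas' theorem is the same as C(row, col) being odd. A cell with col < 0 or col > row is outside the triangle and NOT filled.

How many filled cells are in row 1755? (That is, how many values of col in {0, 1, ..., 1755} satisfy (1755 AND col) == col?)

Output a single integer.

Answer: 256

Derivation:
1755 in binary = 11011011011
popcount(1755) = number of 1-bits in 11011011011 = 8
A col c satisfies (1755 AND c) == c iff every set bit of c is also set in 1755; each of the 8 set bits of 1755 can independently be on or off in c.
count = 2^8 = 256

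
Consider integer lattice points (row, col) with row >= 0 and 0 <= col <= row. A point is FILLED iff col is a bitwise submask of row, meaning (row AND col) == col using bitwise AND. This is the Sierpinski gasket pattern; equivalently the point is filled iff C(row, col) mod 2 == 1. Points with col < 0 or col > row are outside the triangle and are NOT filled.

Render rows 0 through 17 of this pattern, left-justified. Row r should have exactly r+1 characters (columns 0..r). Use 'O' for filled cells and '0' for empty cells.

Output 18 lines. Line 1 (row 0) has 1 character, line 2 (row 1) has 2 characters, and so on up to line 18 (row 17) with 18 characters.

r0=0: O
r1=1: OO
r2=10: O0O
r3=11: OOOO
r4=100: O000O
r5=101: OO00OO
r6=110: O0O0O0O
r7=111: OOOOOOOO
r8=1000: O0000000O
r9=1001: OO000000OO
r10=1010: O0O00000O0O
r11=1011: OOOO0000OOOO
r12=1100: O000O000O000O
r13=1101: OO00OO00OO00OO
r14=1110: O0O0O0O0O0O0O0O
r15=1111: OOOOOOOOOOOOOOOO
r16=10000: O000000000000000O
r17=10001: OO00000000000000OO

Answer: O
OO
O0O
OOOO
O000O
OO00OO
O0O0O0O
OOOOOOOO
O0000000O
OO000000OO
O0O00000O0O
OOOO0000OOOO
O000O000O000O
OO00OO00OO00OO
O0O0O0O0O0O0O0O
OOOOOOOOOOOOOOOO
O000000000000000O
OO00000000000000OO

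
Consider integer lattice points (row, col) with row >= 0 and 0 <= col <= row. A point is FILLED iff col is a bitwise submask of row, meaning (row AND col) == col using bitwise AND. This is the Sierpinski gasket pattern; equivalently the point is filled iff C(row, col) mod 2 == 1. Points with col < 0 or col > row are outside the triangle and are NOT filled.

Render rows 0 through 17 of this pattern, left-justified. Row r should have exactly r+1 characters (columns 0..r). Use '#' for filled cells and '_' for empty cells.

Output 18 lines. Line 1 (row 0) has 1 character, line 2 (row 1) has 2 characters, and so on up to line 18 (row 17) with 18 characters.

Answer: #
##
#_#
####
#___#
##__##
#_#_#_#
########
#_______#
##______##
#_#_____#_#
####____####
#___#___#___#
##__##__##__##
#_#_#_#_#_#_#_#
################
#_______________#
##______________##

Derivation:
r0=0: #
r1=1: ##
r2=10: #_#
r3=11: ####
r4=100: #___#
r5=101: ##__##
r6=110: #_#_#_#
r7=111: ########
r8=1000: #_______#
r9=1001: ##______##
r10=1010: #_#_____#_#
r11=1011: ####____####
r12=1100: #___#___#___#
r13=1101: ##__##__##__##
r14=1110: #_#_#_#_#_#_#_#
r15=1111: ################
r16=10000: #_______________#
r17=10001: ##______________##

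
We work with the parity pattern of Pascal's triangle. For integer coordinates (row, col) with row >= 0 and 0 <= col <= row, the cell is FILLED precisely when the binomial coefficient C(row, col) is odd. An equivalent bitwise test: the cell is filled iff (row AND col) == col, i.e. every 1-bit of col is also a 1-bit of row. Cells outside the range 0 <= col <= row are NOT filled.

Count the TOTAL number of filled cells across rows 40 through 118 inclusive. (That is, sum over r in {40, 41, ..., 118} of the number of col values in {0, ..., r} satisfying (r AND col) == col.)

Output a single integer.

Answer: 1394

Derivation:
r40=101000 pc2: +4 =4
r41=101001 pc3: +8 =12
r42=101010 pc3: +8 =20
r43=101011 pc4: +16 =36
r44=101100 pc3: +8 =44
r45=101101 pc4: +16 =60
r46=101110 pc4: +16 =76
r47=101111 pc5: +32 =108
r48=110000 pc2: +4 =112
r49=110001 pc3: +8 =120
r50=110010 pc3: +8 =128
r51=110011 pc4: +16 =144
r52=110100 pc3: +8 =152
r53=110101 pc4: +16 =168
r54=110110 pc4: +16 =184
r55=110111 pc5: +32 =216
r56=111000 pc3: +8 =224
r57=111001 pc4: +16 =240
r58=111010 pc4: +16 =256
r59=111011 pc5: +32 =288
r60=111100 pc4: +16 =304
r61=111101 pc5: +32 =336
r62=111110 pc5: +32 =368
r63=111111 pc6: +64 =432
r64=1000000 pc1: +2 =434
r65=1000001 pc2: +4 =438
r66=1000010 pc2: +4 =442
r67=1000011 pc3: +8 =450
r68=1000100 pc2: +4 =454
r69=1000101 pc3: +8 =462
r70=1000110 pc3: +8 =470
r71=1000111 pc4: +16 =486
r72=1001000 pc2: +4 =490
r73=1001001 pc3: +8 =498
r74=1001010 pc3: +8 =506
r75=1001011 pc4: +16 =522
r76=1001100 pc3: +8 =530
r77=1001101 pc4: +16 =546
r78=1001110 pc4: +16 =562
r79=1001111 pc5: +32 =594
r80=1010000 pc2: +4 =598
r81=1010001 pc3: +8 =606
r82=1010010 pc3: +8 =614
r83=1010011 pc4: +16 =630
r84=1010100 pc3: +8 =638
r85=1010101 pc4: +16 =654
r86=1010110 pc4: +16 =670
r87=1010111 pc5: +32 =702
r88=1011000 pc3: +8 =710
r89=1011001 pc4: +16 =726
r90=1011010 pc4: +16 =742
r91=1011011 pc5: +32 =774
r92=1011100 pc4: +16 =790
r93=1011101 pc5: +32 =822
r94=1011110 pc5: +32 =854
r95=1011111 pc6: +64 =918
r96=1100000 pc2: +4 =922
r97=1100001 pc3: +8 =930
r98=1100010 pc3: +8 =938
r99=1100011 pc4: +16 =954
r100=1100100 pc3: +8 =962
r101=1100101 pc4: +16 =978
r102=1100110 pc4: +16 =994
r103=1100111 pc5: +32 =1026
r104=1101000 pc3: +8 =1034
r105=1101001 pc4: +16 =1050
r106=1101010 pc4: +16 =1066
r107=1101011 pc5: +32 =1098
r108=1101100 pc4: +16 =1114
r109=1101101 pc5: +32 =1146
r110=1101110 pc5: +32 =1178
r111=1101111 pc6: +64 =1242
r112=1110000 pc3: +8 =1250
r113=1110001 pc4: +16 =1266
r114=1110010 pc4: +16 =1282
r115=1110011 pc5: +32 =1314
r116=1110100 pc4: +16 =1330
r117=1110101 pc5: +32 =1362
r118=1110110 pc5: +32 =1394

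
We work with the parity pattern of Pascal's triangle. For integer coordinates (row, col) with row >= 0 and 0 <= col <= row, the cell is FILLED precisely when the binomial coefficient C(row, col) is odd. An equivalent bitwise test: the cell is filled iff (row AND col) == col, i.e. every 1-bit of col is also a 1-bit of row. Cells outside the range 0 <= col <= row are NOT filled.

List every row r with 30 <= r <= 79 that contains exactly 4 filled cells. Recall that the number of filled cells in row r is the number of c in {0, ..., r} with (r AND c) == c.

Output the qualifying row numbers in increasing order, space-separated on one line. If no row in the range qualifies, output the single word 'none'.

Row r has 2^popcount(r) filled cells, so we need popcount(r) = log2(4) = 2.
Scan r = 30..79 and keep those with exactly 2 one-bits:
r=30=11110 popcount=4 -> skip
r=31=11111 popcount=5 -> skip
r=32=100000 popcount=1 -> skip
r=33=100001 popcount=2 -> KEEP
r=34=100010 popcount=2 -> KEEP
r=35=100011 popcount=3 -> skip
r=36=100100 popcount=2 -> KEEP
r=37=100101 popcount=3 -> skip
r=38=100110 popcount=3 -> skip
r=39=100111 popcount=4 -> skip
r=40=101000 popcount=2 -> KEEP
r=41=101001 popcount=3 -> skip
r=42=101010 popcount=3 -> skip
r=43=101011 popcount=4 -> skip
r=44=101100 popcount=3 -> skip
r=45=101101 popcount=4 -> skip
r=46=101110 popcount=4 -> skip
r=47=101111 popcount=5 -> skip
r=48=110000 popcount=2 -> KEEP
r=49=110001 popcount=3 -> skip
r=50=110010 popcount=3 -> skip
r=51=110011 popcount=4 -> skip
r=52=110100 popcount=3 -> skip
r=53=110101 popcount=4 -> skip
r=54=110110 popcount=4 -> skip
r=55=110111 popcount=5 -> skip
r=56=111000 popcount=3 -> skip
r=57=111001 popcount=4 -> skip
r=58=111010 popcount=4 -> skip
r=59=111011 popcount=5 -> skip
r=60=111100 popcount=4 -> skip
r=61=111101 popcount=5 -> skip
r=62=111110 popcount=5 -> skip
r=63=111111 popcount=6 -> skip
r=64=1000000 popcount=1 -> skip
r=65=1000001 popcount=2 -> KEEP
r=66=1000010 popcount=2 -> KEEP
r=67=1000011 popcount=3 -> skip
r=68=1000100 popcount=2 -> KEEP
r=69=1000101 popcount=3 -> skip
r=70=1000110 popcount=3 -> skip
r=71=1000111 popcount=4 -> skip
r=72=1001000 popcount=2 -> KEEP
r=73=1001001 popcount=3 -> skip
r=74=1001010 popcount=3 -> skip
r=75=1001011 popcount=4 -> skip
r=76=1001100 popcount=3 -> skip
r=77=1001101 popcount=4 -> skip
r=78=1001110 popcount=4 -> skip
r=79=1001111 popcount=5 -> skip
Kept rows: 33 34 36 40 48 65 66 68 72

Answer: 33 34 36 40 48 65 66 68 72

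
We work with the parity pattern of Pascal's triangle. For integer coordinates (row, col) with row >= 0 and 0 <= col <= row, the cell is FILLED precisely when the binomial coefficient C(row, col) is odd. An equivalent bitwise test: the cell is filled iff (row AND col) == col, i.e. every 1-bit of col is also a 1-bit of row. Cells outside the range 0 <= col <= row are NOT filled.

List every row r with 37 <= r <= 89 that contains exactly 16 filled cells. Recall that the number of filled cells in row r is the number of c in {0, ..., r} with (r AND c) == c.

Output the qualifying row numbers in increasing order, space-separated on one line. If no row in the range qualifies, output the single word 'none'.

Answer: 39 43 45 46 51 53 54 57 58 60 71 75 77 78 83 85 86 89

Derivation:
Row r has 2^popcount(r) filled cells, so we need popcount(r) = log2(16) = 4.
Scan r = 37..89 and keep those with exactly 4 one-bits:
r=37=100101 popcount=3 -> skip
r=38=100110 popcount=3 -> skip
r=39=100111 popcount=4 -> KEEP
r=40=101000 popcount=2 -> skip
r=41=101001 popcount=3 -> skip
r=42=101010 popcount=3 -> skip
r=43=101011 popcount=4 -> KEEP
r=44=101100 popcount=3 -> skip
r=45=101101 popcount=4 -> KEEP
r=46=101110 popcount=4 -> KEEP
r=47=101111 popcount=5 -> skip
r=48=110000 popcount=2 -> skip
r=49=110001 popcount=3 -> skip
r=50=110010 popcount=3 -> skip
r=51=110011 popcount=4 -> KEEP
r=52=110100 popcount=3 -> skip
r=53=110101 popcount=4 -> KEEP
r=54=110110 popcount=4 -> KEEP
r=55=110111 popcount=5 -> skip
r=56=111000 popcount=3 -> skip
r=57=111001 popcount=4 -> KEEP
r=58=111010 popcount=4 -> KEEP
r=59=111011 popcount=5 -> skip
r=60=111100 popcount=4 -> KEEP
r=61=111101 popcount=5 -> skip
r=62=111110 popcount=5 -> skip
r=63=111111 popcount=6 -> skip
r=64=1000000 popcount=1 -> skip
r=65=1000001 popcount=2 -> skip
r=66=1000010 popcount=2 -> skip
r=67=1000011 popcount=3 -> skip
r=68=1000100 popcount=2 -> skip
r=69=1000101 popcount=3 -> skip
r=70=1000110 popcount=3 -> skip
r=71=1000111 popcount=4 -> KEEP
r=72=1001000 popcount=2 -> skip
r=73=1001001 popcount=3 -> skip
r=74=1001010 popcount=3 -> skip
r=75=1001011 popcount=4 -> KEEP
r=76=1001100 popcount=3 -> skip
r=77=1001101 popcount=4 -> KEEP
r=78=1001110 popcount=4 -> KEEP
r=79=1001111 popcount=5 -> skip
r=80=1010000 popcount=2 -> skip
r=81=1010001 popcount=3 -> skip
r=82=1010010 popcount=3 -> skip
r=83=1010011 popcount=4 -> KEEP
r=84=1010100 popcount=3 -> skip
r=85=1010101 popcount=4 -> KEEP
r=86=1010110 popcount=4 -> KEEP
r=87=1010111 popcount=5 -> skip
r=88=1011000 popcount=3 -> skip
r=89=1011001 popcount=4 -> KEEP
Kept rows: 39 43 45 46 51 53 54 57 58 60 71 75 77 78 83 85 86 89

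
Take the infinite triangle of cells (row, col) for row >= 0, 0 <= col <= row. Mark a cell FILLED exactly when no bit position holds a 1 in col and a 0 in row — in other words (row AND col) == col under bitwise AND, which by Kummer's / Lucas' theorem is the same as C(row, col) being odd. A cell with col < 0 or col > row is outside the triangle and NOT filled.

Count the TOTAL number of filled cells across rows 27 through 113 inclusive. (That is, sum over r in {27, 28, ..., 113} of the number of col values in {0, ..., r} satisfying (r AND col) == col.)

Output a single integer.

Answer: 1408

Derivation:
r27=11011 pc4: +16 =16
r28=11100 pc3: +8 =24
r29=11101 pc4: +16 =40
r30=11110 pc4: +16 =56
r31=11111 pc5: +32 =88
r32=100000 pc1: +2 =90
r33=100001 pc2: +4 =94
r34=100010 pc2: +4 =98
r35=100011 pc3: +8 =106
r36=100100 pc2: +4 =110
r37=100101 pc3: +8 =118
r38=100110 pc3: +8 =126
r39=100111 pc4: +16 =142
r40=101000 pc2: +4 =146
r41=101001 pc3: +8 =154
r42=101010 pc3: +8 =162
r43=101011 pc4: +16 =178
r44=101100 pc3: +8 =186
r45=101101 pc4: +16 =202
r46=101110 pc4: +16 =218
r47=101111 pc5: +32 =250
r48=110000 pc2: +4 =254
r49=110001 pc3: +8 =262
r50=110010 pc3: +8 =270
r51=110011 pc4: +16 =286
r52=110100 pc3: +8 =294
r53=110101 pc4: +16 =310
r54=110110 pc4: +16 =326
r55=110111 pc5: +32 =358
r56=111000 pc3: +8 =366
r57=111001 pc4: +16 =382
r58=111010 pc4: +16 =398
r59=111011 pc5: +32 =430
r60=111100 pc4: +16 =446
r61=111101 pc5: +32 =478
r62=111110 pc5: +32 =510
r63=111111 pc6: +64 =574
r64=1000000 pc1: +2 =576
r65=1000001 pc2: +4 =580
r66=1000010 pc2: +4 =584
r67=1000011 pc3: +8 =592
r68=1000100 pc2: +4 =596
r69=1000101 pc3: +8 =604
r70=1000110 pc3: +8 =612
r71=1000111 pc4: +16 =628
r72=1001000 pc2: +4 =632
r73=1001001 pc3: +8 =640
r74=1001010 pc3: +8 =648
r75=1001011 pc4: +16 =664
r76=1001100 pc3: +8 =672
r77=1001101 pc4: +16 =688
r78=1001110 pc4: +16 =704
r79=1001111 pc5: +32 =736
r80=1010000 pc2: +4 =740
r81=1010001 pc3: +8 =748
r82=1010010 pc3: +8 =756
r83=1010011 pc4: +16 =772
r84=1010100 pc3: +8 =780
r85=1010101 pc4: +16 =796
r86=1010110 pc4: +16 =812
r87=1010111 pc5: +32 =844
r88=1011000 pc3: +8 =852
r89=1011001 pc4: +16 =868
r90=1011010 pc4: +16 =884
r91=1011011 pc5: +32 =916
r92=1011100 pc4: +16 =932
r93=1011101 pc5: +32 =964
r94=1011110 pc5: +32 =996
r95=1011111 pc6: +64 =1060
r96=1100000 pc2: +4 =1064
r97=1100001 pc3: +8 =1072
r98=1100010 pc3: +8 =1080
r99=1100011 pc4: +16 =1096
r100=1100100 pc3: +8 =1104
r101=1100101 pc4: +16 =1120
r102=1100110 pc4: +16 =1136
r103=1100111 pc5: +32 =1168
r104=1101000 pc3: +8 =1176
r105=1101001 pc4: +16 =1192
r106=1101010 pc4: +16 =1208
r107=1101011 pc5: +32 =1240
r108=1101100 pc4: +16 =1256
r109=1101101 pc5: +32 =1288
r110=1101110 pc5: +32 =1320
r111=1101111 pc6: +64 =1384
r112=1110000 pc3: +8 =1392
r113=1110001 pc4: +16 =1408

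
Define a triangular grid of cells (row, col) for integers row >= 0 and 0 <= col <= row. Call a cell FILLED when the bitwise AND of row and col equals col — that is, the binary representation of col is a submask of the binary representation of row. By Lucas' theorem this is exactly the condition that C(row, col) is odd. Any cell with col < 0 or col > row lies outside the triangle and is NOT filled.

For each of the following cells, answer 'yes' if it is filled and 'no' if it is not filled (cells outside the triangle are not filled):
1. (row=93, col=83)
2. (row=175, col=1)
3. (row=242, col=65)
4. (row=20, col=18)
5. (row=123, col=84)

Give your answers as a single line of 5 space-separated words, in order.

Answer: no yes no no no

Derivation:
(93,83): row=0b1011101, col=0b1010011, row AND col = 0b1010001 = 81; 81 != 83 -> empty
(175,1): row=0b10101111, col=0b1, row AND col = 0b1 = 1; 1 == 1 -> filled
(242,65): row=0b11110010, col=0b1000001, row AND col = 0b1000000 = 64; 64 != 65 -> empty
(20,18): row=0b10100, col=0b10010, row AND col = 0b10000 = 16; 16 != 18 -> empty
(123,84): row=0b1111011, col=0b1010100, row AND col = 0b1010000 = 80; 80 != 84 -> empty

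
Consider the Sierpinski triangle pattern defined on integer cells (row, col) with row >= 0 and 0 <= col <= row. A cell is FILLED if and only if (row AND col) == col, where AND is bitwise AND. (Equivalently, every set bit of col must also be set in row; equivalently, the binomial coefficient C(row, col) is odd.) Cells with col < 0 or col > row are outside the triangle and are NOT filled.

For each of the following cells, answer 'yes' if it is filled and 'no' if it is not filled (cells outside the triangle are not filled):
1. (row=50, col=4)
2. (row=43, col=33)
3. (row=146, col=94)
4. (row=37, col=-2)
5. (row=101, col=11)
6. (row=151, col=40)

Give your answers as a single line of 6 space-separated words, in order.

Answer: no yes no no no no

Derivation:
(50,4): row=0b110010, col=0b100, row AND col = 0b0 = 0; 0 != 4 -> empty
(43,33): row=0b101011, col=0b100001, row AND col = 0b100001 = 33; 33 == 33 -> filled
(146,94): row=0b10010010, col=0b1011110, row AND col = 0b10010 = 18; 18 != 94 -> empty
(37,-2): col outside [0, 37] -> not filled
(101,11): row=0b1100101, col=0b1011, row AND col = 0b1 = 1; 1 != 11 -> empty
(151,40): row=0b10010111, col=0b101000, row AND col = 0b0 = 0; 0 != 40 -> empty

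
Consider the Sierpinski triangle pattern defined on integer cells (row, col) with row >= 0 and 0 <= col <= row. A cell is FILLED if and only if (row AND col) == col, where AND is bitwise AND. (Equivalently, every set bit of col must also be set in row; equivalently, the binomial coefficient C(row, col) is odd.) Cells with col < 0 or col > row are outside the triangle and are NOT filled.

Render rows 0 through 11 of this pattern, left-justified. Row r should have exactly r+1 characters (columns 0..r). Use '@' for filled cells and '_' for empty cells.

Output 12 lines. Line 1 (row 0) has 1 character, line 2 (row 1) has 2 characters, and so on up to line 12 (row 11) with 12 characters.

Answer: @
@@
@_@
@@@@
@___@
@@__@@
@_@_@_@
@@@@@@@@
@_______@
@@______@@
@_@_____@_@
@@@@____@@@@

Derivation:
r0=0: @
r1=1: @@
r2=10: @_@
r3=11: @@@@
r4=100: @___@
r5=101: @@__@@
r6=110: @_@_@_@
r7=111: @@@@@@@@
r8=1000: @_______@
r9=1001: @@______@@
r10=1010: @_@_____@_@
r11=1011: @@@@____@@@@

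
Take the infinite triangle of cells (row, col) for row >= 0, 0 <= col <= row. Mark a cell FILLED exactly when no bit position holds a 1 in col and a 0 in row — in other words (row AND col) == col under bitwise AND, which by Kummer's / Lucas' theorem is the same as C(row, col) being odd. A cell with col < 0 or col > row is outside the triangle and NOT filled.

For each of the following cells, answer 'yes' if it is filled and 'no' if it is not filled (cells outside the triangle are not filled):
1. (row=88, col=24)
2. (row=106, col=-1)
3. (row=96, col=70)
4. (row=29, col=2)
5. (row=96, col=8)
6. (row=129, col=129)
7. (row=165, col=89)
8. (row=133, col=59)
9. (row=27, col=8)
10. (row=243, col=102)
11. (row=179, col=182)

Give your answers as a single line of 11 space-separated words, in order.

Answer: yes no no no no yes no no yes no no

Derivation:
(88,24): row=0b1011000, col=0b11000, row AND col = 0b11000 = 24; 24 == 24 -> filled
(106,-1): col outside [0, 106] -> not filled
(96,70): row=0b1100000, col=0b1000110, row AND col = 0b1000000 = 64; 64 != 70 -> empty
(29,2): row=0b11101, col=0b10, row AND col = 0b0 = 0; 0 != 2 -> empty
(96,8): row=0b1100000, col=0b1000, row AND col = 0b0 = 0; 0 != 8 -> empty
(129,129): row=0b10000001, col=0b10000001, row AND col = 0b10000001 = 129; 129 == 129 -> filled
(165,89): row=0b10100101, col=0b1011001, row AND col = 0b1 = 1; 1 != 89 -> empty
(133,59): row=0b10000101, col=0b111011, row AND col = 0b1 = 1; 1 != 59 -> empty
(27,8): row=0b11011, col=0b1000, row AND col = 0b1000 = 8; 8 == 8 -> filled
(243,102): row=0b11110011, col=0b1100110, row AND col = 0b1100010 = 98; 98 != 102 -> empty
(179,182): col outside [0, 179] -> not filled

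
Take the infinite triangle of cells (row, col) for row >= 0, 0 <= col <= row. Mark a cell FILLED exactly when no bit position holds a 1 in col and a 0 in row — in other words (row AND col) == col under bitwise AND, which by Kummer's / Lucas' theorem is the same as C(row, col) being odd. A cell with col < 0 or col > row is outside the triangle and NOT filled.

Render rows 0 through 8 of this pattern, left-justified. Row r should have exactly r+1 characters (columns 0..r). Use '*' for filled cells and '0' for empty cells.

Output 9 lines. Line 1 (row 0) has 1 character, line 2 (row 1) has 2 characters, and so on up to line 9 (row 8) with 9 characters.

r0=0: *
r1=1: **
r2=10: *0*
r3=11: ****
r4=100: *000*
r5=101: **00**
r6=110: *0*0*0*
r7=111: ********
r8=1000: *0000000*

Answer: *
**
*0*
****
*000*
**00**
*0*0*0*
********
*0000000*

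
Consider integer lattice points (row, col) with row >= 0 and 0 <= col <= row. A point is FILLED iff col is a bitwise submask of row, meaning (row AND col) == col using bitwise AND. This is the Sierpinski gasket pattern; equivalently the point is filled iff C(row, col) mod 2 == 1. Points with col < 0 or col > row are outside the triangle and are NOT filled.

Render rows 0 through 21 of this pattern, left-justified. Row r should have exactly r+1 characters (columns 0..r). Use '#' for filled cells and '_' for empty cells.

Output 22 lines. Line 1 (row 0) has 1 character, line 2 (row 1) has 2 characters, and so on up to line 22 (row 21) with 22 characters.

Answer: #
##
#_#
####
#___#
##__##
#_#_#_#
########
#_______#
##______##
#_#_____#_#
####____####
#___#___#___#
##__##__##__##
#_#_#_#_#_#_#_#
################
#_______________#
##______________##
#_#_____________#_#
####____________####
#___#___________#___#
##__##__________##__##

Derivation:
r0=0: #
r1=1: ##
r2=10: #_#
r3=11: ####
r4=100: #___#
r5=101: ##__##
r6=110: #_#_#_#
r7=111: ########
r8=1000: #_______#
r9=1001: ##______##
r10=1010: #_#_____#_#
r11=1011: ####____####
r12=1100: #___#___#___#
r13=1101: ##__##__##__##
r14=1110: #_#_#_#_#_#_#_#
r15=1111: ################
r16=10000: #_______________#
r17=10001: ##______________##
r18=10010: #_#_____________#_#
r19=10011: ####____________####
r20=10100: #___#___________#___#
r21=10101: ##__##__________##__##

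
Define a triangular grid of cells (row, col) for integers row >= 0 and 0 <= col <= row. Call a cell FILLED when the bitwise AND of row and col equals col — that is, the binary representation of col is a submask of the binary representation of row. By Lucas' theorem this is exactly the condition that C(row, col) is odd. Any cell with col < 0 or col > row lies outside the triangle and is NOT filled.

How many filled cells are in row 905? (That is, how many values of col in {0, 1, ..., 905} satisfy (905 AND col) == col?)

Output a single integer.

Answer: 32

Derivation:
905 in binary = 1110001001
popcount(905) = number of 1-bits in 1110001001 = 5
A col c satisfies (905 AND c) == c iff every set bit of c is also set in 905; each of the 5 set bits of 905 can independently be on or off in c.
count = 2^5 = 32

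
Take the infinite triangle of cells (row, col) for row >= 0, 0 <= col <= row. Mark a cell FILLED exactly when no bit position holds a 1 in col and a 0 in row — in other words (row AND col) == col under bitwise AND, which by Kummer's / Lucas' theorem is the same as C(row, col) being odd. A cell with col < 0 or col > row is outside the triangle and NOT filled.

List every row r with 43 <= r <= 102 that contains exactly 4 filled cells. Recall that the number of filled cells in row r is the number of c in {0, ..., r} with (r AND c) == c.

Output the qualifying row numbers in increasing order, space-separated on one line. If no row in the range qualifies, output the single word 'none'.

Row r has 2^popcount(r) filled cells, so we need popcount(r) = log2(4) = 2.
Scan r = 43..102 and keep those with exactly 2 one-bits:
r=43=101011 popcount=4 -> skip
r=44=101100 popcount=3 -> skip
r=45=101101 popcount=4 -> skip
r=46=101110 popcount=4 -> skip
r=47=101111 popcount=5 -> skip
r=48=110000 popcount=2 -> KEEP
r=49=110001 popcount=3 -> skip
r=50=110010 popcount=3 -> skip
r=51=110011 popcount=4 -> skip
r=52=110100 popcount=3 -> skip
r=53=110101 popcount=4 -> skip
r=54=110110 popcount=4 -> skip
r=55=110111 popcount=5 -> skip
r=56=111000 popcount=3 -> skip
r=57=111001 popcount=4 -> skip
r=58=111010 popcount=4 -> skip
r=59=111011 popcount=5 -> skip
r=60=111100 popcount=4 -> skip
r=61=111101 popcount=5 -> skip
r=62=111110 popcount=5 -> skip
r=63=111111 popcount=6 -> skip
r=64=1000000 popcount=1 -> skip
r=65=1000001 popcount=2 -> KEEP
r=66=1000010 popcount=2 -> KEEP
r=67=1000011 popcount=3 -> skip
r=68=1000100 popcount=2 -> KEEP
r=69=1000101 popcount=3 -> skip
r=70=1000110 popcount=3 -> skip
r=71=1000111 popcount=4 -> skip
r=72=1001000 popcount=2 -> KEEP
r=73=1001001 popcount=3 -> skip
r=74=1001010 popcount=3 -> skip
r=75=1001011 popcount=4 -> skip
r=76=1001100 popcount=3 -> skip
r=77=1001101 popcount=4 -> skip
r=78=1001110 popcount=4 -> skip
r=79=1001111 popcount=5 -> skip
r=80=1010000 popcount=2 -> KEEP
r=81=1010001 popcount=3 -> skip
r=82=1010010 popcount=3 -> skip
r=83=1010011 popcount=4 -> skip
r=84=1010100 popcount=3 -> skip
r=85=1010101 popcount=4 -> skip
r=86=1010110 popcount=4 -> skip
r=87=1010111 popcount=5 -> skip
r=88=1011000 popcount=3 -> skip
r=89=1011001 popcount=4 -> skip
r=90=1011010 popcount=4 -> skip
r=91=1011011 popcount=5 -> skip
r=92=1011100 popcount=4 -> skip
r=93=1011101 popcount=5 -> skip
r=94=1011110 popcount=5 -> skip
r=95=1011111 popcount=6 -> skip
r=96=1100000 popcount=2 -> KEEP
r=97=1100001 popcount=3 -> skip
r=98=1100010 popcount=3 -> skip
r=99=1100011 popcount=4 -> skip
r=100=1100100 popcount=3 -> skip
r=101=1100101 popcount=4 -> skip
r=102=1100110 popcount=4 -> skip
Kept rows: 48 65 66 68 72 80 96

Answer: 48 65 66 68 72 80 96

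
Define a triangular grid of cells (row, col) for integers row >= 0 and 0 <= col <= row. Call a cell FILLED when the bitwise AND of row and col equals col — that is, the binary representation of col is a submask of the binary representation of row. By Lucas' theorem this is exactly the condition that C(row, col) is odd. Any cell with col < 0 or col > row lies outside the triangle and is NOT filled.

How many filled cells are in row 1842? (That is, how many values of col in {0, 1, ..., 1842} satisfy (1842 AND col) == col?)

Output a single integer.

Answer: 64

Derivation:
1842 in binary = 11100110010
popcount(1842) = number of 1-bits in 11100110010 = 6
A col c satisfies (1842 AND c) == c iff every set bit of c is also set in 1842; each of the 6 set bits of 1842 can independently be on or off in c.
count = 2^6 = 64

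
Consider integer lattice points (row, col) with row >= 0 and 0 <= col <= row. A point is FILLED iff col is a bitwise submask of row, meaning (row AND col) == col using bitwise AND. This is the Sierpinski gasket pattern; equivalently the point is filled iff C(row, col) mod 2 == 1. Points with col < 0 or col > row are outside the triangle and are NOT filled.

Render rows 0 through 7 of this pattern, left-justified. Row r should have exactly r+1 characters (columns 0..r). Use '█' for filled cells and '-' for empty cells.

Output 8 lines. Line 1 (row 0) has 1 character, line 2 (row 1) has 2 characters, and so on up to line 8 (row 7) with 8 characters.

Answer: █
██
█-█
████
█---█
██--██
█-█-█-█
████████

Derivation:
r0=0: █
r1=1: ██
r2=10: █-█
r3=11: ████
r4=100: █---█
r5=101: ██--██
r6=110: █-█-█-█
r7=111: ████████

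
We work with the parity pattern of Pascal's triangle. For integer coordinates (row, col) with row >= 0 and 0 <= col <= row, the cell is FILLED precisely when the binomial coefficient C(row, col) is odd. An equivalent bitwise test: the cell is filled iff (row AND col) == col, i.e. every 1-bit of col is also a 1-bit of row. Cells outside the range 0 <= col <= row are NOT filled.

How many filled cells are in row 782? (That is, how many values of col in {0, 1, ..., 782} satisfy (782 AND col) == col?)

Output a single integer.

Answer: 32

Derivation:
782 in binary = 1100001110
popcount(782) = number of 1-bits in 1100001110 = 5
A col c satisfies (782 AND c) == c iff every set bit of c is also set in 782; each of the 5 set bits of 782 can independently be on or off in c.
count = 2^5 = 32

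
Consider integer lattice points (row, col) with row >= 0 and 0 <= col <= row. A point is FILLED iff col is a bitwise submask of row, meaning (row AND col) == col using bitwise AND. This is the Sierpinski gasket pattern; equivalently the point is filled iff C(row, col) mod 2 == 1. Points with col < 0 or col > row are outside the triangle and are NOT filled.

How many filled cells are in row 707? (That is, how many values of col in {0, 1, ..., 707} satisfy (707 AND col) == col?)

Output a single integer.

Answer: 32

Derivation:
707 in binary = 1011000011
popcount(707) = number of 1-bits in 1011000011 = 5
A col c satisfies (707 AND c) == c iff every set bit of c is also set in 707; each of the 5 set bits of 707 can independently be on or off in c.
count = 2^5 = 32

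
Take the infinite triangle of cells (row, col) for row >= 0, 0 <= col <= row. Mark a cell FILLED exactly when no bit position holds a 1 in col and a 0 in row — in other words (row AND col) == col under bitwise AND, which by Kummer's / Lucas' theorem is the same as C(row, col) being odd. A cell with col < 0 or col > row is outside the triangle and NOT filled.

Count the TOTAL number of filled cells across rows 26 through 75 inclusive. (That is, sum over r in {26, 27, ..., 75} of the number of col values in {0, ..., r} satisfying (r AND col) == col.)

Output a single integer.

Answer: 672

Derivation:
r26=11010 pc3: +8 =8
r27=11011 pc4: +16 =24
r28=11100 pc3: +8 =32
r29=11101 pc4: +16 =48
r30=11110 pc4: +16 =64
r31=11111 pc5: +32 =96
r32=100000 pc1: +2 =98
r33=100001 pc2: +4 =102
r34=100010 pc2: +4 =106
r35=100011 pc3: +8 =114
r36=100100 pc2: +4 =118
r37=100101 pc3: +8 =126
r38=100110 pc3: +8 =134
r39=100111 pc4: +16 =150
r40=101000 pc2: +4 =154
r41=101001 pc3: +8 =162
r42=101010 pc3: +8 =170
r43=101011 pc4: +16 =186
r44=101100 pc3: +8 =194
r45=101101 pc4: +16 =210
r46=101110 pc4: +16 =226
r47=101111 pc5: +32 =258
r48=110000 pc2: +4 =262
r49=110001 pc3: +8 =270
r50=110010 pc3: +8 =278
r51=110011 pc4: +16 =294
r52=110100 pc3: +8 =302
r53=110101 pc4: +16 =318
r54=110110 pc4: +16 =334
r55=110111 pc5: +32 =366
r56=111000 pc3: +8 =374
r57=111001 pc4: +16 =390
r58=111010 pc4: +16 =406
r59=111011 pc5: +32 =438
r60=111100 pc4: +16 =454
r61=111101 pc5: +32 =486
r62=111110 pc5: +32 =518
r63=111111 pc6: +64 =582
r64=1000000 pc1: +2 =584
r65=1000001 pc2: +4 =588
r66=1000010 pc2: +4 =592
r67=1000011 pc3: +8 =600
r68=1000100 pc2: +4 =604
r69=1000101 pc3: +8 =612
r70=1000110 pc3: +8 =620
r71=1000111 pc4: +16 =636
r72=1001000 pc2: +4 =640
r73=1001001 pc3: +8 =648
r74=1001010 pc3: +8 =656
r75=1001011 pc4: +16 =672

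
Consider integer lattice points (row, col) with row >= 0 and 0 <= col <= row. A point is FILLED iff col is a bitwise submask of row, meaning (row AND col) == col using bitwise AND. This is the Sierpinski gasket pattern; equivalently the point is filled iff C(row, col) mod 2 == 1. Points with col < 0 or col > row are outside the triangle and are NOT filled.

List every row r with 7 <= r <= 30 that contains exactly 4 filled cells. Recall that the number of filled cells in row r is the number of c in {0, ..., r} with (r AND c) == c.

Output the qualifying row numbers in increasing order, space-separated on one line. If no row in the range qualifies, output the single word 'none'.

Answer: 9 10 12 17 18 20 24

Derivation:
Row r has 2^popcount(r) filled cells, so we need popcount(r) = log2(4) = 2.
Scan r = 7..30 and keep those with exactly 2 one-bits:
r=7=111 popcount=3 -> skip
r=8=1000 popcount=1 -> skip
r=9=1001 popcount=2 -> KEEP
r=10=1010 popcount=2 -> KEEP
r=11=1011 popcount=3 -> skip
r=12=1100 popcount=2 -> KEEP
r=13=1101 popcount=3 -> skip
r=14=1110 popcount=3 -> skip
r=15=1111 popcount=4 -> skip
r=16=10000 popcount=1 -> skip
r=17=10001 popcount=2 -> KEEP
r=18=10010 popcount=2 -> KEEP
r=19=10011 popcount=3 -> skip
r=20=10100 popcount=2 -> KEEP
r=21=10101 popcount=3 -> skip
r=22=10110 popcount=3 -> skip
r=23=10111 popcount=4 -> skip
r=24=11000 popcount=2 -> KEEP
r=25=11001 popcount=3 -> skip
r=26=11010 popcount=3 -> skip
r=27=11011 popcount=4 -> skip
r=28=11100 popcount=3 -> skip
r=29=11101 popcount=4 -> skip
r=30=11110 popcount=4 -> skip
Kept rows: 9 10 12 17 18 20 24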